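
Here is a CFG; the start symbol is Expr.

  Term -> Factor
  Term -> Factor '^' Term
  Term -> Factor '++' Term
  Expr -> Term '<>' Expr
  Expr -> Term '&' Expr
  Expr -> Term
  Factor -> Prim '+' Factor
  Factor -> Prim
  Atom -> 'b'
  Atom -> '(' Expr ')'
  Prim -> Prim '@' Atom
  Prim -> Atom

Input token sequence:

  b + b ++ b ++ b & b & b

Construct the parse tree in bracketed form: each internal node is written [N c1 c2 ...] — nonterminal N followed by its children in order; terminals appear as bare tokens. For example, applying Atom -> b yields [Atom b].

[Expr [Term [Factor [Prim [Atom b]] + [Factor [Prim [Atom b]]]] ++ [Term [Factor [Prim [Atom b]]] ++ [Term [Factor [Prim [Atom b]]]]]] & [Expr [Term [Factor [Prim [Atom b]]]] & [Expr [Term [Factor [Prim [Atom b]]]]]]]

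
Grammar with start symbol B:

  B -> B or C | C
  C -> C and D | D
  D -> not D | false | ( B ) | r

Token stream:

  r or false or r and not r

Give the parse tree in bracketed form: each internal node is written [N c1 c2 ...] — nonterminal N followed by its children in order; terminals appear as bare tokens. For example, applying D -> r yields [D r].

[B [B [B [C [D r]]] or [C [D false]]] or [C [C [D r]] and [D not [D r]]]]

B
B or C
B or C or C
C or C or C
D or C or C
r or C or C
r or D or C
r or false or C
r or false or C and D
r or false or D and D
r or false or r and D
r or false or r and not D
r or false or r and not r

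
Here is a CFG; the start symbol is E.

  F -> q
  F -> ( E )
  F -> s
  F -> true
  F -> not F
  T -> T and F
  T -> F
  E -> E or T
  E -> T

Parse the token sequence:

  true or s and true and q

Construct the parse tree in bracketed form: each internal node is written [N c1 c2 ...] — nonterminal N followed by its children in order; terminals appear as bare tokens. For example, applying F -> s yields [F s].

E
E or T
T or T
F or T
true or T
true or T and F
true or T and F and F
true or F and F and F
true or s and F and F
true or s and true and F
true or s and true and q

[E [E [T [F true]]] or [T [T [T [F s]] and [F true]] and [F q]]]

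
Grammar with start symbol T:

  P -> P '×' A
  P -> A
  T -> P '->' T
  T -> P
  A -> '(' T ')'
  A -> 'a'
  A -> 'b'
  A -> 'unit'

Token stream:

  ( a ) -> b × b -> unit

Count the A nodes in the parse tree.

[T [P [A ( [T [P [A a]]] )]] -> [T [P [P [A b]] × [A b]] -> [T [P [A unit]]]]]

5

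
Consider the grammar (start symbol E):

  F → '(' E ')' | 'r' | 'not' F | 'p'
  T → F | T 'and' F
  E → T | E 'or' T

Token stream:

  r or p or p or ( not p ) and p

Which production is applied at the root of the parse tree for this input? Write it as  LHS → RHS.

[E [E [E [E [T [F r]]] or [T [F p]]] or [T [F p]]] or [T [T [F ( [E [T [F not [F p]]]] )]] and [F p]]]

E → E 'or' T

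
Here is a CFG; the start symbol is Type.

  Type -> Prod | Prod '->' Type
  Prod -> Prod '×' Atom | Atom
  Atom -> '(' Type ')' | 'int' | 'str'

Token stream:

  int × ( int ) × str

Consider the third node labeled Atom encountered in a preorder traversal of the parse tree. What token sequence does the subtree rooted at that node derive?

[Type [Prod [Prod [Prod [Atom int]] × [Atom ( [Type [Prod [Atom int]]] )]] × [Atom str]]]

int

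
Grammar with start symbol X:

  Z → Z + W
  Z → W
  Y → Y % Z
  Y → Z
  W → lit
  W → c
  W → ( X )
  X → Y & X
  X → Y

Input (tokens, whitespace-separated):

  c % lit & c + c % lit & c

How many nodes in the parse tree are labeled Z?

6

[X [Y [Y [Z [W c]]] % [Z [W lit]]] & [X [Y [Y [Z [Z [W c]] + [W c]]] % [Z [W lit]]] & [X [Y [Z [W c]]]]]]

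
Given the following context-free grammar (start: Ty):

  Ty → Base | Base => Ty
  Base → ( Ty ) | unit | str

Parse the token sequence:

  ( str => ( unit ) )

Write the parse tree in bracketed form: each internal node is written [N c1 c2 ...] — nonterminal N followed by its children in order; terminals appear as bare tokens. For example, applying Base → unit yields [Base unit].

Ty
Base
( Ty )
( Base => Ty )
( str => Ty )
( str => Base )
( str => ( Ty ) )
( str => ( Base ) )
( str => ( unit ) )

[Ty [Base ( [Ty [Base str] => [Ty [Base ( [Ty [Base unit]] )]]] )]]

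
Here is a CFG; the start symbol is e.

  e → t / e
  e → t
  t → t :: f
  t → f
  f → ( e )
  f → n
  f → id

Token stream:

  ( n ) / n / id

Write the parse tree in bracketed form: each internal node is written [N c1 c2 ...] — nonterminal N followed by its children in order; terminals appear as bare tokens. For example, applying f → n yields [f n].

e
t / e
f / e
( e ) / e
( t ) / e
( f ) / e
( n ) / e
( n ) / t / e
( n ) / f / e
( n ) / n / e
( n ) / n / t
( n ) / n / f
( n ) / n / id

[e [t [f ( [e [t [f n]]] )]] / [e [t [f n]] / [e [t [f id]]]]]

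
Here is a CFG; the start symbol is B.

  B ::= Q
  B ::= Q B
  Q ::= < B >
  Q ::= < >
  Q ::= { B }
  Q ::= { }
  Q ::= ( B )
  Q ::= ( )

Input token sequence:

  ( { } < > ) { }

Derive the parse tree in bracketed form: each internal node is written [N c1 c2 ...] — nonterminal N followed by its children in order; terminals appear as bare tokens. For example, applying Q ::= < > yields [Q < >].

[B [Q ( [B [Q { }] [B [Q < >]]] )] [B [Q { }]]]

B
Q B
( B ) B
( Q B ) B
( { } B ) B
( { } Q ) B
( { } < > ) B
( { } < > ) Q
( { } < > ) { }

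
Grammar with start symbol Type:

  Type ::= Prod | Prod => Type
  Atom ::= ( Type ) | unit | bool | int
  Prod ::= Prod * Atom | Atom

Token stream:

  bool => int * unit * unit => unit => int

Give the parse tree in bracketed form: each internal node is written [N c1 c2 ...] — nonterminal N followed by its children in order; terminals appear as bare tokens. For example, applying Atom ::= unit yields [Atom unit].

Type
Prod => Type
Atom => Type
bool => Type
bool => Prod => Type
bool => Prod * Atom => Type
bool => Prod * Atom * Atom => Type
bool => Atom * Atom * Atom => Type
bool => int * Atom * Atom => Type
bool => int * unit * Atom => Type
bool => int * unit * unit => Type
bool => int * unit * unit => Prod => Type
bool => int * unit * unit => Atom => Type
bool => int * unit * unit => unit => Type
bool => int * unit * unit => unit => Prod
bool => int * unit * unit => unit => Atom
bool => int * unit * unit => unit => int

[Type [Prod [Atom bool]] => [Type [Prod [Prod [Prod [Atom int]] * [Atom unit]] * [Atom unit]] => [Type [Prod [Atom unit]] => [Type [Prod [Atom int]]]]]]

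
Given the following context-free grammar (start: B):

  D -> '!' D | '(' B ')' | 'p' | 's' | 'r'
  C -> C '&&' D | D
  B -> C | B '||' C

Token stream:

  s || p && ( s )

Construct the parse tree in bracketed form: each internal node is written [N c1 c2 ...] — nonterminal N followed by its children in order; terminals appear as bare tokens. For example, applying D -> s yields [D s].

[B [B [C [D s]]] || [C [C [D p]] && [D ( [B [C [D s]]] )]]]

B
B || C
C || C
D || C
s || C
s || C && D
s || D && D
s || p && D
s || p && ( B )
s || p && ( C )
s || p && ( D )
s || p && ( s )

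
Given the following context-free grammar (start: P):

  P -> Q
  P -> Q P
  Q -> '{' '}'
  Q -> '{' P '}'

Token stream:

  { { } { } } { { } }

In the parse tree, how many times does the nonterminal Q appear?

5

[P [Q { [P [Q { }] [P [Q { }]]] }] [P [Q { [P [Q { }]] }]]]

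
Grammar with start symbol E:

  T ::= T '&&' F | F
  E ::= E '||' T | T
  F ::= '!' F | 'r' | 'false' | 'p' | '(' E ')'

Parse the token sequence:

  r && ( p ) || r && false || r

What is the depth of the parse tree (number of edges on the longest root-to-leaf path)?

[E [E [E [T [T [F r]] && [F ( [E [T [F p]]] )]]] || [T [T [F r]] && [F false]]] || [T [F r]]]

8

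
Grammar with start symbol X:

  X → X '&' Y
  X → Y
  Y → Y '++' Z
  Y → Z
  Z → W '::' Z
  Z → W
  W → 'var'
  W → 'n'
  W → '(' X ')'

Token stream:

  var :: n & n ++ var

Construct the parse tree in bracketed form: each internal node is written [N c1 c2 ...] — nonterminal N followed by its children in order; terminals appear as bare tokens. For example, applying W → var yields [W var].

X
X & Y
Y & Y
Z & Y
W :: Z & Y
var :: Z & Y
var :: W & Y
var :: n & Y
var :: n & Y ++ Z
var :: n & Z ++ Z
var :: n & W ++ Z
var :: n & n ++ Z
var :: n & n ++ W
var :: n & n ++ var

[X [X [Y [Z [W var] :: [Z [W n]]]]] & [Y [Y [Z [W n]]] ++ [Z [W var]]]]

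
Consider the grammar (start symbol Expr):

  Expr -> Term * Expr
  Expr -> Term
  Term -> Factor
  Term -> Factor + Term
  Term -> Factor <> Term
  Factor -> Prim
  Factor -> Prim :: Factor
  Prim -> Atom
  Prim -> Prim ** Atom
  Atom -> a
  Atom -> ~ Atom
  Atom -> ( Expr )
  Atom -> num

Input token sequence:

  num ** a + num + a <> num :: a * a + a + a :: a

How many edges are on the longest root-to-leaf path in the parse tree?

9

[Expr [Term [Factor [Prim [Prim [Atom num]] ** [Atom a]]] + [Term [Factor [Prim [Atom num]]] + [Term [Factor [Prim [Atom a]]] <> [Term [Factor [Prim [Atom num]] :: [Factor [Prim [Atom a]]]]]]]] * [Expr [Term [Factor [Prim [Atom a]]] + [Term [Factor [Prim [Atom a]]] + [Term [Factor [Prim [Atom a]] :: [Factor [Prim [Atom a]]]]]]]]]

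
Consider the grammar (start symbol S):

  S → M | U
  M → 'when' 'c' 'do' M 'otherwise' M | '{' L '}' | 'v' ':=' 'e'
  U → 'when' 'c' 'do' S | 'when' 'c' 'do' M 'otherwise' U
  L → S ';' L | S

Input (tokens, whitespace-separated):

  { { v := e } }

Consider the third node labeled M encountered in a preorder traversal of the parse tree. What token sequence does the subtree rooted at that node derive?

v := e

[S [M { [L [S [M { [L [S [M v := e]]] }]]] }]]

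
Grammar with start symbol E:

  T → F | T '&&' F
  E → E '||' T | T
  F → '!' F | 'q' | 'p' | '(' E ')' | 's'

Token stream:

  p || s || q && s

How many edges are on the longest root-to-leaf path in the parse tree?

[E [E [E [T [F p]]] || [T [F s]]] || [T [T [F q]] && [F s]]]

5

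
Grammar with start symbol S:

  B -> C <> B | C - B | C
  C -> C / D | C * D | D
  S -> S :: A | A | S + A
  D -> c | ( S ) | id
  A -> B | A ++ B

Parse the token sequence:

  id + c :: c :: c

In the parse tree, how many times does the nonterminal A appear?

4

[S [S [S [S [A [B [C [D id]]]]] + [A [B [C [D c]]]]] :: [A [B [C [D c]]]]] :: [A [B [C [D c]]]]]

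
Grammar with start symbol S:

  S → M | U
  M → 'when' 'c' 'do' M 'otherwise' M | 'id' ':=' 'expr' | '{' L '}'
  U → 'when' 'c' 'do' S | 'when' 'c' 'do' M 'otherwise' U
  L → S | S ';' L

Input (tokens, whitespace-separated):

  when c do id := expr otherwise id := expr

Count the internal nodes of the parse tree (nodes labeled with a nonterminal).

[S [M when c do [M id := expr] otherwise [M id := expr]]]

4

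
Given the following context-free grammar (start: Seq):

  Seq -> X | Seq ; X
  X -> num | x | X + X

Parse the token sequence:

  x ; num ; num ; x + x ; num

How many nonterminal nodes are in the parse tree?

[Seq [Seq [Seq [Seq [Seq [X x]] ; [X num]] ; [X num]] ; [X [X x] + [X x]]] ; [X num]]

12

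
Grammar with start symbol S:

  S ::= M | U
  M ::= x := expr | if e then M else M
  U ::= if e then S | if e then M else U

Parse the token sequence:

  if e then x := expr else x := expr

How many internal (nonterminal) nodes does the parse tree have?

4

[S [M if e then [M x := expr] else [M x := expr]]]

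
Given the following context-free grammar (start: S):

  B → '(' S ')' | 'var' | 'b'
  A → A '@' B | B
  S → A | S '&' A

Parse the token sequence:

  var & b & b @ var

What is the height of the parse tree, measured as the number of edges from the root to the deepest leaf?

5

[S [S [S [A [B var]]] & [A [B b]]] & [A [A [B b]] @ [B var]]]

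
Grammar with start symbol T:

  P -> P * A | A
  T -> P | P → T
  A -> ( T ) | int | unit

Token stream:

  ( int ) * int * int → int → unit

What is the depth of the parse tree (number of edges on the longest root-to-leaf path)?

[T [P [P [P [A ( [T [P [A int]]] )]] * [A int]] * [A int]] → [T [P [A int]] → [T [P [A unit]]]]]

8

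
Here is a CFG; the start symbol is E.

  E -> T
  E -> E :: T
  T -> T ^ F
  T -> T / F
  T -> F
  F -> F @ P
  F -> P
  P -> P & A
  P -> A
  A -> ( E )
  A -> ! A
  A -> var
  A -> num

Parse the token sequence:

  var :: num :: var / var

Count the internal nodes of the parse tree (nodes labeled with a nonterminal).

19

[E [E [E [T [F [P [A var]]]]] :: [T [F [P [A num]]]]] :: [T [T [F [P [A var]]]] / [F [P [A var]]]]]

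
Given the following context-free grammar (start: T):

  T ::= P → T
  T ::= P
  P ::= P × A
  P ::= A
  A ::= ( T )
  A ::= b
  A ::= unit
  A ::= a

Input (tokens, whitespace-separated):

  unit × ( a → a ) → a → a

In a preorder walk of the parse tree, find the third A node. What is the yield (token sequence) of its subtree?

a

[T [P [P [A unit]] × [A ( [T [P [A a]] → [T [P [A a]]]] )]] → [T [P [A a]] → [T [P [A a]]]]]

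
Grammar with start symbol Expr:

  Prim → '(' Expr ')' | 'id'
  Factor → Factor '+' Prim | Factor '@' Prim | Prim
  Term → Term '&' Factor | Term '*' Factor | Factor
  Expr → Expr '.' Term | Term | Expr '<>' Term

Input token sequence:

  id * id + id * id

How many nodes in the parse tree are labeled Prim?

[Expr [Term [Term [Term [Factor [Prim id]]] * [Factor [Factor [Prim id]] + [Prim id]]] * [Factor [Prim id]]]]

4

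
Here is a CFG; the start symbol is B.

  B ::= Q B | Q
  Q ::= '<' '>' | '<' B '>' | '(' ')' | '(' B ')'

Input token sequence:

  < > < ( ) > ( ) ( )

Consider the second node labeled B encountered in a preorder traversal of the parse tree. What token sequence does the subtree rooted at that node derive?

[B [Q < >] [B [Q < [B [Q ( )]] >] [B [Q ( )] [B [Q ( )]]]]]

< ( ) > ( ) ( )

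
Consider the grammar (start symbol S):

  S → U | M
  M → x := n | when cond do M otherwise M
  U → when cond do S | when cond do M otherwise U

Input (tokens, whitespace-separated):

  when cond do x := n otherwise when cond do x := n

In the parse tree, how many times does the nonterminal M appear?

[S [U when cond do [M x := n] otherwise [U when cond do [S [M x := n]]]]]

2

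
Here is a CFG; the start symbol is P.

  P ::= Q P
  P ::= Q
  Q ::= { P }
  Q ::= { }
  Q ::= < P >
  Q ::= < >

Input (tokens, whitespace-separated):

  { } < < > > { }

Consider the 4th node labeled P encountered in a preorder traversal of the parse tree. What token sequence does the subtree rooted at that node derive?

{ }

[P [Q { }] [P [Q < [P [Q < >]] >] [P [Q { }]]]]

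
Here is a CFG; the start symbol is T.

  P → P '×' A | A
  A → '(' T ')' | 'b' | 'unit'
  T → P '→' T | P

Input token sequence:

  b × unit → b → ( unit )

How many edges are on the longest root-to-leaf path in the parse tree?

[T [P [P [A b]] × [A unit]] → [T [P [A b]] → [T [P [A ( [T [P [A unit]]] )]]]]]

8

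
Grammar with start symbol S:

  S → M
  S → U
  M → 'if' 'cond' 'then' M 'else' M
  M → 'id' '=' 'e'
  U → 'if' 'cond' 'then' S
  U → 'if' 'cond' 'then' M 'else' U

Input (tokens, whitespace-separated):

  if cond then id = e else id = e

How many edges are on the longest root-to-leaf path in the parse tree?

3

[S [M if cond then [M id = e] else [M id = e]]]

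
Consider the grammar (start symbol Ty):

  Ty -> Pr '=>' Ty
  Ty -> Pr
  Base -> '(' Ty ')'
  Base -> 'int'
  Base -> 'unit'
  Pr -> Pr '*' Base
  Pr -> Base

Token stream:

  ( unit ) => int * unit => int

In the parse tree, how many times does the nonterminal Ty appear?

[Ty [Pr [Base ( [Ty [Pr [Base unit]]] )]] => [Ty [Pr [Pr [Base int]] * [Base unit]] => [Ty [Pr [Base int]]]]]

4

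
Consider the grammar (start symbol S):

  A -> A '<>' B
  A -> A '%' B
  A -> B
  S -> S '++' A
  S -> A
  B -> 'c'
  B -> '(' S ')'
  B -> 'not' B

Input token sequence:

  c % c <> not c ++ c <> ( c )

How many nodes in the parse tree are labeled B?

[S [S [A [A [A [B c]] % [B c]] <> [B not [B c]]]] ++ [A [A [B c]] <> [B ( [S [A [B c]]] )]]]

7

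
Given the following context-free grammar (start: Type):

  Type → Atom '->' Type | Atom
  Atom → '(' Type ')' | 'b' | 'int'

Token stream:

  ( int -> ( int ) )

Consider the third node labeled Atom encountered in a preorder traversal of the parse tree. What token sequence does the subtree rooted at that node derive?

( int )

[Type [Atom ( [Type [Atom int] -> [Type [Atom ( [Type [Atom int]] )]]] )]]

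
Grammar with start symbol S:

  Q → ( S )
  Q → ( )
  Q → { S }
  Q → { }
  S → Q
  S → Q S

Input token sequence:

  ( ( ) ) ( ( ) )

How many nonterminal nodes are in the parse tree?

8

[S [Q ( [S [Q ( )]] )] [S [Q ( [S [Q ( )]] )]]]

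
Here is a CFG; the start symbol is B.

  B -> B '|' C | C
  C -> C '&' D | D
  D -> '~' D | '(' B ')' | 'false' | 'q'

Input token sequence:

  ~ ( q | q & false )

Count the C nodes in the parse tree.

4

[B [C [D ~ [D ( [B [B [C [D q]]] | [C [C [D q]] & [D false]]] )]]]]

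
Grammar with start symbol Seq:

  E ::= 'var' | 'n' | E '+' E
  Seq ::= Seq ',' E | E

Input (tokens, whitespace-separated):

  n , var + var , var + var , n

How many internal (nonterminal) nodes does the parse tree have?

12

[Seq [Seq [Seq [Seq [E n]] , [E [E var] + [E var]]] , [E [E var] + [E var]]] , [E n]]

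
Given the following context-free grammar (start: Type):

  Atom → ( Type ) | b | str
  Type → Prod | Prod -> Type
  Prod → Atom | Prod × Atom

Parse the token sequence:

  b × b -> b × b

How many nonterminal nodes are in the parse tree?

[Type [Prod [Prod [Atom b]] × [Atom b]] -> [Type [Prod [Prod [Atom b]] × [Atom b]]]]

10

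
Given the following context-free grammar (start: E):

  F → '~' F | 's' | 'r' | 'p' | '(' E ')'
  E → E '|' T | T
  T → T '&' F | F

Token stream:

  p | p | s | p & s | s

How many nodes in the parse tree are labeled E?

5

[E [E [E [E [E [T [F p]]] | [T [F p]]] | [T [F s]]] | [T [T [F p]] & [F s]]] | [T [F s]]]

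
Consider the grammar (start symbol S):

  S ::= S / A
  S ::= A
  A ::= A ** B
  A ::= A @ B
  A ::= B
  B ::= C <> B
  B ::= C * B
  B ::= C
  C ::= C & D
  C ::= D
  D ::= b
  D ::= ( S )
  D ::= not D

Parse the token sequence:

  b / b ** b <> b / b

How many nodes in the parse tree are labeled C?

[S [S [S [A [B [C [D b]]]]] / [A [A [B [C [D b]]]] ** [B [C [D b]] <> [B [C [D b]]]]]] / [A [B [C [D b]]]]]

5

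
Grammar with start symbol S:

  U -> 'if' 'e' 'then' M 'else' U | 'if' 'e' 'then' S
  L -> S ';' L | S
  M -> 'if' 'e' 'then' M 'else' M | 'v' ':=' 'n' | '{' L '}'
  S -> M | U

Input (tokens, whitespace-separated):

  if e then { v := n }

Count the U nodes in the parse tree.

1

[S [U if e then [S [M { [L [S [M v := n]]] }]]]]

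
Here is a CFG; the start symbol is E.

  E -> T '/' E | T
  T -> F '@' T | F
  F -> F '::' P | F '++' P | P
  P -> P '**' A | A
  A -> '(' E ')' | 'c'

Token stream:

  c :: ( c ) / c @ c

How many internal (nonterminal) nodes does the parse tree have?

22

[E [T [F [F [P [A c]]] :: [P [A ( [E [T [F [P [A c]]]]] )]]]] / [E [T [F [P [A c]]] @ [T [F [P [A c]]]]]]]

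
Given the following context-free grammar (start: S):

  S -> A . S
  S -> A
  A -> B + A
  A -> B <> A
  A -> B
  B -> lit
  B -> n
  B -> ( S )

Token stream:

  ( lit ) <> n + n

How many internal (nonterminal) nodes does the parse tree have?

[S [A [B ( [S [A [B lit]]] )] <> [A [B n] + [A [B n]]]]]

10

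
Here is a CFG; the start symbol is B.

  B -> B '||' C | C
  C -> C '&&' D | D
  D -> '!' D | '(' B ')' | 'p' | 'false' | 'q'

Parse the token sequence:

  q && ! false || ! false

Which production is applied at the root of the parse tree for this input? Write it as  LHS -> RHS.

[B [B [C [C [D q]] && [D ! [D false]]]] || [C [D ! [D false]]]]

B -> B '||' C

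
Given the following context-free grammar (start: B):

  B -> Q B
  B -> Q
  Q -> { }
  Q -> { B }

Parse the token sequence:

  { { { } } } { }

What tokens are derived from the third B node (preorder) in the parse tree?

{ }

[B [Q { [B [Q { [B [Q { }]] }]] }] [B [Q { }]]]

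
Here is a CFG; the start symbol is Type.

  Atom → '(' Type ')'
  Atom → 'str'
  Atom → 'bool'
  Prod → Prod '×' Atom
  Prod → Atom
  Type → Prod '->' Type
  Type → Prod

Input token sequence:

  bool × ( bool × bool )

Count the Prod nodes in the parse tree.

4

[Type [Prod [Prod [Atom bool]] × [Atom ( [Type [Prod [Prod [Atom bool]] × [Atom bool]]] )]]]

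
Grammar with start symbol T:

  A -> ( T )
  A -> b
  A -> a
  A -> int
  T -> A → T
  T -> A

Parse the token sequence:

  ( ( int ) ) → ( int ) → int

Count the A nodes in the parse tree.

[T [A ( [T [A ( [T [A int]] )]] )] → [T [A ( [T [A int]] )] → [T [A int]]]]

6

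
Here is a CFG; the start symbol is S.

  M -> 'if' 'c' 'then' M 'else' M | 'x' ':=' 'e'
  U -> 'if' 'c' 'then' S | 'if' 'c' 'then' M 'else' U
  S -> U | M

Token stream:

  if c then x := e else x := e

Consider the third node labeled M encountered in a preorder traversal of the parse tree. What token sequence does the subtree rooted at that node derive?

x := e

[S [M if c then [M x := e] else [M x := e]]]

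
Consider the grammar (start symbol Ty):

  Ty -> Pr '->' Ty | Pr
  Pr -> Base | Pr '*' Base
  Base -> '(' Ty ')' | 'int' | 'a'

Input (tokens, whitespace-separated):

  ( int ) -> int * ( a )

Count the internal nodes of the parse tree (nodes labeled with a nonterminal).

14

[Ty [Pr [Base ( [Ty [Pr [Base int]]] )]] -> [Ty [Pr [Pr [Base int]] * [Base ( [Ty [Pr [Base a]]] )]]]]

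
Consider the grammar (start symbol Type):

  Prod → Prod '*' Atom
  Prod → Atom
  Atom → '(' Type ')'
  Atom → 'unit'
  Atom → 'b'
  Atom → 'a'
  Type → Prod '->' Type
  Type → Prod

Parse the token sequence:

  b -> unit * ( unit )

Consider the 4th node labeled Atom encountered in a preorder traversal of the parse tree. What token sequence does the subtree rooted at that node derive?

unit

[Type [Prod [Atom b]] -> [Type [Prod [Prod [Atom unit]] * [Atom ( [Type [Prod [Atom unit]]] )]]]]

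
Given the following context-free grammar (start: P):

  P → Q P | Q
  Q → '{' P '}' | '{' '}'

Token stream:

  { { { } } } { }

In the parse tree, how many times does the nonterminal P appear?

[P [Q { [P [Q { [P [Q { }]] }]] }] [P [Q { }]]]

4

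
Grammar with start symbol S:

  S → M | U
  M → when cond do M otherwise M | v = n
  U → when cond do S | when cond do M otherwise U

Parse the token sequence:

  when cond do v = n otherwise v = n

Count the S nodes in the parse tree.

1

[S [M when cond do [M v = n] otherwise [M v = n]]]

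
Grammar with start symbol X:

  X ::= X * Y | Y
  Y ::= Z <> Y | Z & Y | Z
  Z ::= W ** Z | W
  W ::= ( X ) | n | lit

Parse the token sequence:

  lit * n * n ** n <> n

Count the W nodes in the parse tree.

[X [X [X [Y [Z [W lit]]]] * [Y [Z [W n]]]] * [Y [Z [W n] ** [Z [W n]]] <> [Y [Z [W n]]]]]

5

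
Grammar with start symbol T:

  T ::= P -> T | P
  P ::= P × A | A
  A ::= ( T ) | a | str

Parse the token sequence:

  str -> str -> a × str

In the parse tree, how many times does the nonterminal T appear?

[T [P [A str]] -> [T [P [A str]] -> [T [P [P [A a]] × [A str]]]]]

3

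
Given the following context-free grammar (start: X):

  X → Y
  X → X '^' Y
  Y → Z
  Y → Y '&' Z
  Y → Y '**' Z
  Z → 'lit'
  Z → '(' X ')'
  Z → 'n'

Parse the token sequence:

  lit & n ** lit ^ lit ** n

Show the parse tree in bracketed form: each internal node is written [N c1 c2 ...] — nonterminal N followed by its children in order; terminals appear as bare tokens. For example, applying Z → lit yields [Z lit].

[X [X [Y [Y [Y [Z lit]] & [Z n]] ** [Z lit]]] ^ [Y [Y [Z lit]] ** [Z n]]]

X
X ^ Y
Y ^ Y
Y ** Z ^ Y
Y & Z ** Z ^ Y
Z & Z ** Z ^ Y
lit & Z ** Z ^ Y
lit & n ** Z ^ Y
lit & n ** lit ^ Y
lit & n ** lit ^ Y ** Z
lit & n ** lit ^ Z ** Z
lit & n ** lit ^ lit ** Z
lit & n ** lit ^ lit ** n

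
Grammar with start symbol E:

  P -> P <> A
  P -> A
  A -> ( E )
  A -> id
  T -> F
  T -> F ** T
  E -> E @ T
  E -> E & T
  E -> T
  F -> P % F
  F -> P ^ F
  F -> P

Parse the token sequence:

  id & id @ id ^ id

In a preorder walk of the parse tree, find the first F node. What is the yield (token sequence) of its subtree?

[E [E [E [T [F [P [A id]]]]] & [T [F [P [A id]]]]] @ [T [F [P [A id]] ^ [F [P [A id]]]]]]

id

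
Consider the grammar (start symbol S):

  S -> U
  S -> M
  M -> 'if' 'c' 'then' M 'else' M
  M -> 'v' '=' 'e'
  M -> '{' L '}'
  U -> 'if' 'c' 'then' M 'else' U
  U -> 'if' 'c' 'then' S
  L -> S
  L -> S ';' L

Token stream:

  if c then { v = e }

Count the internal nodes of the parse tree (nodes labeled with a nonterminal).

[S [U if c then [S [M { [L [S [M v = e]]] }]]]]

7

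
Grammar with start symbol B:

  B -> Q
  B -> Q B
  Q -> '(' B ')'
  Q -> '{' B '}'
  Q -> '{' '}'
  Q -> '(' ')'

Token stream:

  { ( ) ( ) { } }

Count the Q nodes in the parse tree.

[B [Q { [B [Q ( )] [B [Q ( )] [B [Q { }]]]] }]]

4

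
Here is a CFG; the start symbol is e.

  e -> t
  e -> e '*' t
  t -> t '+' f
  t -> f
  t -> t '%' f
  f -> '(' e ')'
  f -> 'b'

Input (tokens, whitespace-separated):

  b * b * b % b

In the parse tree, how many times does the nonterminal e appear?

[e [e [e [t [f b]]] * [t [f b]]] * [t [t [f b]] % [f b]]]

3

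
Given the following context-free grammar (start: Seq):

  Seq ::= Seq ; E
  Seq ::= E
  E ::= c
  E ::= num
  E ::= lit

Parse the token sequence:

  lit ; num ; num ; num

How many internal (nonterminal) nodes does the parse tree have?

[Seq [Seq [Seq [Seq [E lit]] ; [E num]] ; [E num]] ; [E num]]

8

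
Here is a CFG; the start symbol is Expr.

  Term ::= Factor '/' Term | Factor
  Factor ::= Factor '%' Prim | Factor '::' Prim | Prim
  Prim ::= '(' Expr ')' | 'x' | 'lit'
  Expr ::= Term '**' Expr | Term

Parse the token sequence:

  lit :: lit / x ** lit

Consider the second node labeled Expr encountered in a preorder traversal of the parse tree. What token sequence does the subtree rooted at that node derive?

[Expr [Term [Factor [Factor [Prim lit]] :: [Prim lit]] / [Term [Factor [Prim x]]]] ** [Expr [Term [Factor [Prim lit]]]]]

lit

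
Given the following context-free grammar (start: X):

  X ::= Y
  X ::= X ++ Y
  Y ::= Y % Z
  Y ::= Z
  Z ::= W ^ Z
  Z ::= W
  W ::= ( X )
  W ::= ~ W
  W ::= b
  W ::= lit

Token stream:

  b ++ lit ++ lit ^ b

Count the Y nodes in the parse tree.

3

[X [X [X [Y [Z [W b]]]] ++ [Y [Z [W lit]]]] ++ [Y [Z [W lit] ^ [Z [W b]]]]]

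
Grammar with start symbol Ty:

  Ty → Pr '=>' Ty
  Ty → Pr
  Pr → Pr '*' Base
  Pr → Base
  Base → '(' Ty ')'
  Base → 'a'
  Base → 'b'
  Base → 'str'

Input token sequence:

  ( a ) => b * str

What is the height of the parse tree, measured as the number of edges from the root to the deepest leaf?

6

[Ty [Pr [Base ( [Ty [Pr [Base a]]] )]] => [Ty [Pr [Pr [Base b]] * [Base str]]]]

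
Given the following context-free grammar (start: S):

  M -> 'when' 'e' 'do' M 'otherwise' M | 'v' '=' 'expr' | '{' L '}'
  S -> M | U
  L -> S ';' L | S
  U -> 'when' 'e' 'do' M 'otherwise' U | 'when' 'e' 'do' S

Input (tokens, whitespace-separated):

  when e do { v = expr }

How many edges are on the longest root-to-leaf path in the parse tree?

[S [U when e do [S [M { [L [S [M v = expr]]] }]]]]

7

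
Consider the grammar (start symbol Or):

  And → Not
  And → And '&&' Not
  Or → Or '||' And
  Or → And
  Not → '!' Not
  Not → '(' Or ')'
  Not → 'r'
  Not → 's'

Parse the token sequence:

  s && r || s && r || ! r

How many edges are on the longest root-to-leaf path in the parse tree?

6

[Or [Or [Or [And [And [Not s]] && [Not r]]] || [And [And [Not s]] && [Not r]]] || [And [Not ! [Not r]]]]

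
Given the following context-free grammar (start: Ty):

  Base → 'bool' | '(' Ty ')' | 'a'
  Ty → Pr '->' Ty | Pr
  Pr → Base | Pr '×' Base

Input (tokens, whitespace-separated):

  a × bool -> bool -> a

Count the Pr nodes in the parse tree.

[Ty [Pr [Pr [Base a]] × [Base bool]] -> [Ty [Pr [Base bool]] -> [Ty [Pr [Base a]]]]]

4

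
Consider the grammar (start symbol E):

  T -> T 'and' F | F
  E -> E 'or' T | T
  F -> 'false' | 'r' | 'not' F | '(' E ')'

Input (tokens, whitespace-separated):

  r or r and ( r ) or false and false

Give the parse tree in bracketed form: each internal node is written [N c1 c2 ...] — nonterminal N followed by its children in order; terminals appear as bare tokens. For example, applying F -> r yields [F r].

[E [E [E [T [F r]]] or [T [T [F r]] and [F ( [E [T [F r]]] )]]] or [T [T [F false]] and [F false]]]

E
E or T
E or T or T
T or T or T
F or T or T
r or T or T
r or T and F or T
r or F and F or T
r or r and F or T
r or r and ( E ) or T
r or r and ( T ) or T
r or r and ( F ) or T
r or r and ( r ) or T
r or r and ( r ) or T and F
r or r and ( r ) or F and F
r or r and ( r ) or false and F
r or r and ( r ) or false and false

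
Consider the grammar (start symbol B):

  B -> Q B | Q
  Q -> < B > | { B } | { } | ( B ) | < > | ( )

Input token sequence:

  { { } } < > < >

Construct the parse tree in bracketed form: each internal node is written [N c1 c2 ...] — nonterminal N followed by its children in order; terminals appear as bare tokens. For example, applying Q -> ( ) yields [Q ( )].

[B [Q { [B [Q { }]] }] [B [Q < >] [B [Q < >]]]]

B
Q B
{ B } B
{ Q } B
{ { } } B
{ { } } Q B
{ { } } < > B
{ { } } < > Q
{ { } } < > < >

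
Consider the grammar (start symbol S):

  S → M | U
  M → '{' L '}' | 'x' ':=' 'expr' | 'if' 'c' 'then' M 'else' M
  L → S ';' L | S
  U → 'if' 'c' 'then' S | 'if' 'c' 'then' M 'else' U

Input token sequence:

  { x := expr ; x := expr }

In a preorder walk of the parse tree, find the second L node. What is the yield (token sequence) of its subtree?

[S [M { [L [S [M x := expr]] ; [L [S [M x := expr]]]] }]]

x := expr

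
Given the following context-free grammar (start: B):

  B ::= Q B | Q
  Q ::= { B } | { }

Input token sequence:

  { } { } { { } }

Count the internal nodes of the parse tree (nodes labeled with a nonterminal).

[B [Q { }] [B [Q { }] [B [Q { [B [Q { }]] }]]]]

8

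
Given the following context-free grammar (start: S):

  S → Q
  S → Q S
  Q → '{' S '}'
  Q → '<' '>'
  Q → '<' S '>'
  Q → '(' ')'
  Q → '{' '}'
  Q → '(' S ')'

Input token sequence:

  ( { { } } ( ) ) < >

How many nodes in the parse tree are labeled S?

[S [Q ( [S [Q { [S [Q { }]] }] [S [Q ( )]]] )] [S [Q < >]]]

5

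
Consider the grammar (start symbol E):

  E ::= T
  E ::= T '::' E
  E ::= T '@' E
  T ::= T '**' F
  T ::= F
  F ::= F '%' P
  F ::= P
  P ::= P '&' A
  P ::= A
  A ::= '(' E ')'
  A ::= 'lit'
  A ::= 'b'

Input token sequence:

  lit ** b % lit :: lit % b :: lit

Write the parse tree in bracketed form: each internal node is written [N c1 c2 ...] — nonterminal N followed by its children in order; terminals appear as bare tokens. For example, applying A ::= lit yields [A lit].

[E [T [T [F [P [A lit]]]] ** [F [F [P [A b]]] % [P [A lit]]]] :: [E [T [F [F [P [A lit]]] % [P [A b]]]] :: [E [T [F [P [A lit]]]]]]]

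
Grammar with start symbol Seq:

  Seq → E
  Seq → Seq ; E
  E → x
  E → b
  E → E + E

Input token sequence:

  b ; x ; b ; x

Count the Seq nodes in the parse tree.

[Seq [Seq [Seq [Seq [E b]] ; [E x]] ; [E b]] ; [E x]]

4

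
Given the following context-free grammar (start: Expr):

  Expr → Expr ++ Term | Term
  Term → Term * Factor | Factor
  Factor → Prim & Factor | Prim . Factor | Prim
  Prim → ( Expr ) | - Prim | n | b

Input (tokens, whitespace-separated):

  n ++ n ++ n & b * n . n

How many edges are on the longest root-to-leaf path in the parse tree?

6

[Expr [Expr [Expr [Term [Factor [Prim n]]]] ++ [Term [Factor [Prim n]]]] ++ [Term [Term [Factor [Prim n] & [Factor [Prim b]]]] * [Factor [Prim n] . [Factor [Prim n]]]]]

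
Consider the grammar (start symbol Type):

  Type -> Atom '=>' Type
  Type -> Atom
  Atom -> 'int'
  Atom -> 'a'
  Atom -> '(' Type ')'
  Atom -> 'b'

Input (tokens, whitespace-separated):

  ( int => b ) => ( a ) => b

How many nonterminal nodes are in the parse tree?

[Type [Atom ( [Type [Atom int] => [Type [Atom b]]] )] => [Type [Atom ( [Type [Atom a]] )] => [Type [Atom b]]]]

12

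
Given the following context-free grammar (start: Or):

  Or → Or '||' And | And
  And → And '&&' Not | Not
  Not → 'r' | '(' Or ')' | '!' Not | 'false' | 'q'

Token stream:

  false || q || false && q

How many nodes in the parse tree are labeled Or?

[Or [Or [Or [And [Not false]]] || [And [Not q]]] || [And [And [Not false]] && [Not q]]]

3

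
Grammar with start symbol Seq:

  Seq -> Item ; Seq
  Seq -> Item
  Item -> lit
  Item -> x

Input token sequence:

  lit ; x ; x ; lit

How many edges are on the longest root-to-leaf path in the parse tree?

[Seq [Item lit] ; [Seq [Item x] ; [Seq [Item x] ; [Seq [Item lit]]]]]

5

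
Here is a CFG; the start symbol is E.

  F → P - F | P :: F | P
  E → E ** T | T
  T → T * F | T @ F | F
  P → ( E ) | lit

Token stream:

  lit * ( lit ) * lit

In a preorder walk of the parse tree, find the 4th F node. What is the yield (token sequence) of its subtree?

lit

[E [T [T [T [F [P lit]]] * [F [P ( [E [T [F [P lit]]]] )]]] * [F [P lit]]]]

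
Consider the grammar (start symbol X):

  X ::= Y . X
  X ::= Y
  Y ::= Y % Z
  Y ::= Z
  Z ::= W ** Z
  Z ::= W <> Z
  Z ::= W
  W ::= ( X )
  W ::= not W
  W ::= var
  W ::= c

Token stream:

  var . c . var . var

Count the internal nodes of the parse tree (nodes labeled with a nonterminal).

[X [Y [Z [W var]]] . [X [Y [Z [W c]]] . [X [Y [Z [W var]]] . [X [Y [Z [W var]]]]]]]

16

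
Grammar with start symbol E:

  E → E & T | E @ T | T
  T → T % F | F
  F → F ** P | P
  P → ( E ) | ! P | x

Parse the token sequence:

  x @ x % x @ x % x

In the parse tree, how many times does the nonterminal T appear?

[E [E [E [T [F [P x]]]] @ [T [T [F [P x]]] % [F [P x]]]] @ [T [T [F [P x]]] % [F [P x]]]]

5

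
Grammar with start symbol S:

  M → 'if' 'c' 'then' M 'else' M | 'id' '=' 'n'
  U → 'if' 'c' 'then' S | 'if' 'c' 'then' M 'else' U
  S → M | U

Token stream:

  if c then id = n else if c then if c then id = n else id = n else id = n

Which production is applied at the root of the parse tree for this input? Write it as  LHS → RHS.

[S [M if c then [M id = n] else [M if c then [M if c then [M id = n] else [M id = n]] else [M id = n]]]]

S → M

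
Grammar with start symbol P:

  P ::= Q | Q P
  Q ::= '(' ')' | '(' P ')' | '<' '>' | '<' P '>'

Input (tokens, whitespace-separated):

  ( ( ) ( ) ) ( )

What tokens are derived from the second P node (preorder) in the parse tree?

[P [Q ( [P [Q ( )] [P [Q ( )]]] )] [P [Q ( )]]]

( ) ( )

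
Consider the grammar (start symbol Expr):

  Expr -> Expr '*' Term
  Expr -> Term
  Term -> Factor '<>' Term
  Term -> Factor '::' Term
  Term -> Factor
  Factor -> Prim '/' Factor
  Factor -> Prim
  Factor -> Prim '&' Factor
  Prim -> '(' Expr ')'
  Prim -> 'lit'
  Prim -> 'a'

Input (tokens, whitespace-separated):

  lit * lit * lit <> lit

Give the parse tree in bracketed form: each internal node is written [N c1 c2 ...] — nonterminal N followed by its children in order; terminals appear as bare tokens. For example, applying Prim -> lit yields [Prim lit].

[Expr [Expr [Expr [Term [Factor [Prim lit]]]] * [Term [Factor [Prim lit]]]] * [Term [Factor [Prim lit]] <> [Term [Factor [Prim lit]]]]]

Expr
Expr * Term
Expr * Term * Term
Term * Term * Term
Factor * Term * Term
Prim * Term * Term
lit * Term * Term
lit * Factor * Term
lit * Prim * Term
lit * lit * Term
lit * lit * Factor <> Term
lit * lit * Prim <> Term
lit * lit * lit <> Term
lit * lit * lit <> Factor
lit * lit * lit <> Prim
lit * lit * lit <> lit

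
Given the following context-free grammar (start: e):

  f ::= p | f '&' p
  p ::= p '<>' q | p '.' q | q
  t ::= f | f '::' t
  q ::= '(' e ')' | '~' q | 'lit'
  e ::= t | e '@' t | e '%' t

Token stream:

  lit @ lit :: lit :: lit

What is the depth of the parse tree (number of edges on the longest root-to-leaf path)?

[e [e [t [f [p [q lit]]]]] @ [t [f [p [q lit]]] :: [t [f [p [q lit]]] :: [t [f [p [q lit]]]]]]]

7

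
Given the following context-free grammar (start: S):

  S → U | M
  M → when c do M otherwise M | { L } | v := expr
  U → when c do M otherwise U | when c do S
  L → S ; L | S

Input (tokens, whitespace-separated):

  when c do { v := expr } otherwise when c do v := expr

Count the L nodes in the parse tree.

[S [U when c do [M { [L [S [M v := expr]]] }] otherwise [U when c do [S [M v := expr]]]]]

1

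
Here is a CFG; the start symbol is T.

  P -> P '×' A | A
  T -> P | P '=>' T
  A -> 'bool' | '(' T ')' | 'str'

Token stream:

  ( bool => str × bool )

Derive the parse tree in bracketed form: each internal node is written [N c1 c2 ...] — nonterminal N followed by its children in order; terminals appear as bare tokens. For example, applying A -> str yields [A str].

T
P
A
( T )
( P => T )
( A => T )
( bool => T )
( bool => P )
( bool => P × A )
( bool => A × A )
( bool => str × A )
( bool => str × bool )

[T [P [A ( [T [P [A bool]] => [T [P [P [A str]] × [A bool]]]] )]]]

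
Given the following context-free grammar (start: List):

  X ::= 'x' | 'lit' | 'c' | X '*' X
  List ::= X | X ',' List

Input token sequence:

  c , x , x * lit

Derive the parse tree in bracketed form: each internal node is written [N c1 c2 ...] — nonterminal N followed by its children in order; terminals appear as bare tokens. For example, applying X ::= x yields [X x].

List
X , List
c , List
c , X , List
c , x , List
c , x , X
c , x , X * X
c , x , x * X
c , x , x * lit

[List [X c] , [List [X x] , [List [X [X x] * [X lit]]]]]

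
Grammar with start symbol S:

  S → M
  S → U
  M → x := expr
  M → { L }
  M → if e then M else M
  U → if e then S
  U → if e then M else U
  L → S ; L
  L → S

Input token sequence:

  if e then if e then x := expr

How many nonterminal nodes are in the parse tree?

[S [U if e then [S [U if e then [S [M x := expr]]]]]]

6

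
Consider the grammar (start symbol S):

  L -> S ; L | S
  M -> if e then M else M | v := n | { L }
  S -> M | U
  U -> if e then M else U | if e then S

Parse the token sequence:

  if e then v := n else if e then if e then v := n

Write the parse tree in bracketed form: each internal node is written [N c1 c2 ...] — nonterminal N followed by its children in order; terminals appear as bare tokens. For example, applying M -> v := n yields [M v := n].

S
U
if e then M else U
if e then v := n else U
if e then v := n else if e then S
if e then v := n else if e then U
if e then v := n else if e then if e then S
if e then v := n else if e then if e then M
if e then v := n else if e then if e then v := n

[S [U if e then [M v := n] else [U if e then [S [U if e then [S [M v := n]]]]]]]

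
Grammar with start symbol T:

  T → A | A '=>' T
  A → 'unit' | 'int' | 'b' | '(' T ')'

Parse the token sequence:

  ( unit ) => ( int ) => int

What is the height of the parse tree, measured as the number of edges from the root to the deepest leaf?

5

[T [A ( [T [A unit]] )] => [T [A ( [T [A int]] )] => [T [A int]]]]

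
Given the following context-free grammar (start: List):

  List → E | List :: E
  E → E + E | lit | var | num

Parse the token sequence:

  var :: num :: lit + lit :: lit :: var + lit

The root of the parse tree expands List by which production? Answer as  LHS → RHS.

[List [List [List [List [List [E var]] :: [E num]] :: [E [E lit] + [E lit]]] :: [E lit]] :: [E [E var] + [E lit]]]

List → List :: E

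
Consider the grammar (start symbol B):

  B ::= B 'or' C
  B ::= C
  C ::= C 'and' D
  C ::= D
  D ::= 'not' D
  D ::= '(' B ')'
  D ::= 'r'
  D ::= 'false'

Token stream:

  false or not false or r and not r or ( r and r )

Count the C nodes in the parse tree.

7

[B [B [B [B [C [D false]]] or [C [D not [D false]]]] or [C [C [D r]] and [D not [D r]]]] or [C [D ( [B [C [C [D r]] and [D r]]] )]]]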